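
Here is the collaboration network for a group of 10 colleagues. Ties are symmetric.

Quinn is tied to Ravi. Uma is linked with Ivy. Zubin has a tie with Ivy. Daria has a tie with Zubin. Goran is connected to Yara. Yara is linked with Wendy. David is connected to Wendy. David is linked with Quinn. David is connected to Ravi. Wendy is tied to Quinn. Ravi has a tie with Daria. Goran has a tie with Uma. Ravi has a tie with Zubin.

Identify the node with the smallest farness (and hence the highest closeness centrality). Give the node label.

Farness (sum of distances to all others) for each node — Daria:22, David:19, Goran:23, Ivy:21, Quinn:19, Ravi:18, Uma:23, Wendy:20, Yara:22, Zubin:19.
The smallest farness is 18, for Ravi, so Ravi has the highest closeness.

Ravi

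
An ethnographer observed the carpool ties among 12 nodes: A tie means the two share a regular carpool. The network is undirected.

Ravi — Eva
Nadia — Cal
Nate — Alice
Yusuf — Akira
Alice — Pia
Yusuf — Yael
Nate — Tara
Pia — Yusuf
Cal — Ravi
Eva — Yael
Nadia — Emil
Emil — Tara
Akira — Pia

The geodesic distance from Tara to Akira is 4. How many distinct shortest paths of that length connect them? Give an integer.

1

The shortest distance is 4, and the only length-4 path is Tara–Nate–Alice–Pia–Akira. So there is exactly 1 shortest path.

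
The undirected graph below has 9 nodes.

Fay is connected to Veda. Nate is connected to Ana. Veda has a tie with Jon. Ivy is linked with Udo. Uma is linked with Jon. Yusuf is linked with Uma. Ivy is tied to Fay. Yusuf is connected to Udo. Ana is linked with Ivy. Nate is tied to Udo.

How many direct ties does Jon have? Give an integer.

2

Jon is directly tied to Uma and Veda. That is 2 neighbors, so the degree of Jon is 2.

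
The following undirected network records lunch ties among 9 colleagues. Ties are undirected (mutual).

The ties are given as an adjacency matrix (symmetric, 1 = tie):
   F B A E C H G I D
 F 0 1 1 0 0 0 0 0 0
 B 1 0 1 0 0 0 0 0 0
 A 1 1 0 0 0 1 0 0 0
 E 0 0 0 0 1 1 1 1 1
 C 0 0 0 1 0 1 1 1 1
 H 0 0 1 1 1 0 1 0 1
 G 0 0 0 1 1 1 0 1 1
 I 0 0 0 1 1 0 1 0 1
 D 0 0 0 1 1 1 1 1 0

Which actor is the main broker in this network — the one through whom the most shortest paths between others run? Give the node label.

H

Unnormalized betweenness of each node: A:12, B:0, C:1, D:1, E:1, F:0, G:1, H:15, I:0.
H has the largest value, 15, making it the main broker — the node through which the most shortest paths run.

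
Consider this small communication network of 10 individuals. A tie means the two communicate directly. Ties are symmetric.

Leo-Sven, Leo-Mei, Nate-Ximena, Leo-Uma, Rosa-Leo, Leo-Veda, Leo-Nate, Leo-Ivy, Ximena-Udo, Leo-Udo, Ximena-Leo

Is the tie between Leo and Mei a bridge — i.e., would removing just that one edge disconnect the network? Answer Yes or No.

Without the Leo–Mei edge there is no alternate route between Leo and Mei, so the network disconnects. It is a bridge.

Yes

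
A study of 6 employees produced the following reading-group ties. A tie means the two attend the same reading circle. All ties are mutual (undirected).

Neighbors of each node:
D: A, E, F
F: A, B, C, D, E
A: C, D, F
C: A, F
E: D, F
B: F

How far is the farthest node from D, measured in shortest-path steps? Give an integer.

Distances from D: A:1, B:2, C:2, E:1, F:1.
The largest is 2 (to C and B), so the eccentricity of D is 2.

2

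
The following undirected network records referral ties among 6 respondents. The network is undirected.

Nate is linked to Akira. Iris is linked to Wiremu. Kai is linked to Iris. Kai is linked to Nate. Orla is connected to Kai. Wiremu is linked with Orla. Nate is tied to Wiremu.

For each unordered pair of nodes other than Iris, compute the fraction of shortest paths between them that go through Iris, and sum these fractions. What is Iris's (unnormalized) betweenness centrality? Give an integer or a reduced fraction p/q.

Pairs whose geodesics pass through Iris — Wiremu–Kai: 1/3.
All other pairs contribute 0.
Summing the contributions gives betweenness(Iris) = 1/3.

1/3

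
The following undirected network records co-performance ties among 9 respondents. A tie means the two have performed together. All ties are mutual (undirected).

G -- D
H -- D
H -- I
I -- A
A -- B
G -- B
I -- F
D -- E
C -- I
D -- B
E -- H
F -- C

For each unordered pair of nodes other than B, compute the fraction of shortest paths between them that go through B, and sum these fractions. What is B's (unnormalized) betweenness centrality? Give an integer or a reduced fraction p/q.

4

Pairs whose geodesics pass through B — G–I: 1/2; G–F: 1/2; G–C: 1/2; G–A: 1; E–A: 1/2; D–A: 1.
All other pairs contribute 0.
Summing the contributions gives betweenness(B) = 4.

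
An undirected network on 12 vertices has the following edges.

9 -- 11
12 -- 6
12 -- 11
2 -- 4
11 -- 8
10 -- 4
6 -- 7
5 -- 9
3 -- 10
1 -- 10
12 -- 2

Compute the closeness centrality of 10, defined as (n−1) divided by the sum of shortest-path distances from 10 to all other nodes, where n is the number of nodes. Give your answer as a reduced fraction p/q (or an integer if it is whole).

11/37

Distances from 10: 1:1, 2:2, 3:1, 4:1, 5:6, 6:4, 7:5, 8:5, 9:5, 11:4, 12:3. Sum = 37.
n = 12, so closeness = 11/37.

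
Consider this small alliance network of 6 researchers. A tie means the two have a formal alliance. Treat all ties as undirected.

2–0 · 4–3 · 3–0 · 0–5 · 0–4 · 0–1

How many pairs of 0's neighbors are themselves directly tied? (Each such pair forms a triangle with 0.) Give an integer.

1

0's neighbors: 1, 2, 3, 4, and 5.
Neighbor pairs that are themselves tied: 0–3–4. Each forms one triangle with 0, for 1 in total.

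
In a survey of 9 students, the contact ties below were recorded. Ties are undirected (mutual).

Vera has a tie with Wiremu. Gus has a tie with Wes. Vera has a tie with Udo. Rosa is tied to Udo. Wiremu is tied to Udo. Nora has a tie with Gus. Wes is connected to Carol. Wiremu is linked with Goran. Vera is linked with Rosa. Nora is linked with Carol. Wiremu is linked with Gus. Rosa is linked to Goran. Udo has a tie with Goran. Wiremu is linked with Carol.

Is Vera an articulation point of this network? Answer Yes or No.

No

Even without Vera, every remaining node can still reach every other (the residual graph is connected), so Vera is not a cut vertex.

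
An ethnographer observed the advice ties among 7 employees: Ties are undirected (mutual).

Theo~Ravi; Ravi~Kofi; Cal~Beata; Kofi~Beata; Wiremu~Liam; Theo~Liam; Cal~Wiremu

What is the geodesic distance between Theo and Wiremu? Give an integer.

2

One shortest route is Theo – Liam – Wiremu, which uses 2 edges, and Theo and Wiremu are not directly tied, so nothing shorter exists. So d(Theo,Wiremu) = 2.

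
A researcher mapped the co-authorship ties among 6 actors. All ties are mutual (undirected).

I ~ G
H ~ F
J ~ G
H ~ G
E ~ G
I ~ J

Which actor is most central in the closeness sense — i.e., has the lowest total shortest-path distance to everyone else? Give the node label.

G

Farness (sum of distances to all others) for each node — E:10, F:12, G:6, H:8, I:9, J:9.
The smallest farness is 6, for G, so G has the highest closeness.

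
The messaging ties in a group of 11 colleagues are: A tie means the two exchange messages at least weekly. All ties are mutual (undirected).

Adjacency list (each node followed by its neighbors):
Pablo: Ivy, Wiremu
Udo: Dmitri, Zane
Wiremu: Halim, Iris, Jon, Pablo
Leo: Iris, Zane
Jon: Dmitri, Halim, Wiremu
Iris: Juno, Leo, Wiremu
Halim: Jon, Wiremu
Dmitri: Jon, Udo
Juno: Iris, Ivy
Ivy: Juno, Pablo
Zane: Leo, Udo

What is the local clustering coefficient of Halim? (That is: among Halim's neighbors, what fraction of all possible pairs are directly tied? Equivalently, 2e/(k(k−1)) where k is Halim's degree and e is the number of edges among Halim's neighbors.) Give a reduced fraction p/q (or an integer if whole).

1

Halim's neighbors: Jon and Wiremu (k = 2).
Possible neighbor pairs: C(2,2) = 1. Edges among them: Jon–Wiremu → e = 1.
Clustering(Halim) = 1/1.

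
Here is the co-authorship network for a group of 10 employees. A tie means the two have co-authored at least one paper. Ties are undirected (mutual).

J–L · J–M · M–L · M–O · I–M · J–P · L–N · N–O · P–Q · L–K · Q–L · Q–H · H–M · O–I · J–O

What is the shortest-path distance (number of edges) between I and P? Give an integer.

3

One shortest route is I – M – J – P, which uses 3 edges, and at distance 2 from I we only reach {H, J, L, N}, which does not include P. So d(I,P) = 3.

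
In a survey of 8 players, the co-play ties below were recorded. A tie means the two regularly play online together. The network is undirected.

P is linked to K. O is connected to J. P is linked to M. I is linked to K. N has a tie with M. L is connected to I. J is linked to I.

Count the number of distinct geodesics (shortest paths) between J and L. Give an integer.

1

The shortest distance is 2, and the only length-2 path is J–I–L. So there is exactly 1 shortest path.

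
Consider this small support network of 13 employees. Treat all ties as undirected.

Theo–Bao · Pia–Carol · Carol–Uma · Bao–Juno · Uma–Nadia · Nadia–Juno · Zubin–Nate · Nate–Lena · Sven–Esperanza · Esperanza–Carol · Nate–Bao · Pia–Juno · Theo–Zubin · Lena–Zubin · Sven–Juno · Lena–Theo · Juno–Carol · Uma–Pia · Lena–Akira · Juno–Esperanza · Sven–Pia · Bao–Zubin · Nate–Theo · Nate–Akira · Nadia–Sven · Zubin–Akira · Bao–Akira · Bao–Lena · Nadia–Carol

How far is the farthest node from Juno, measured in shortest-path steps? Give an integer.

Distances from Juno: Akira:2, Bao:1, Carol:1, Esperanza:1, Lena:2, Nadia:1, Nate:2, Pia:1, Sven:1, Theo:2, Uma:2, Zubin:2.
The largest is 2 (to Uma, Nate, Lena, Akira, Theo, and Zubin), so the eccentricity of Juno is 2.

2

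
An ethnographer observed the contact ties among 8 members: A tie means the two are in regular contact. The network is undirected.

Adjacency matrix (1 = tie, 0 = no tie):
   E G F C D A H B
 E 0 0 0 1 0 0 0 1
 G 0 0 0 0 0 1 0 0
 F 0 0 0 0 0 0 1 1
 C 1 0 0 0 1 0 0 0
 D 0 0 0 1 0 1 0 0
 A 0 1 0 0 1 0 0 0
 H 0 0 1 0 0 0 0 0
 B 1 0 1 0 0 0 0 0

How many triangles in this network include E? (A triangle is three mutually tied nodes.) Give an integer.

E's neighbors are B and C, but none of them are tied to each other, so no triangle contains E.

0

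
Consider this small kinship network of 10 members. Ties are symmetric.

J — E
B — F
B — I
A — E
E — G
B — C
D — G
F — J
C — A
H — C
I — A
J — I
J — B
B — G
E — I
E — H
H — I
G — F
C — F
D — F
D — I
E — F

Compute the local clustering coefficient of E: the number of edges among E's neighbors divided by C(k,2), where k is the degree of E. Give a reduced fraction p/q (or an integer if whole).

E's neighbors: A, F, G, H, I, and J (k = 6).
Possible neighbor pairs: C(6,2) = 15. Edges among them: A–I, F–G, F–J, H–I, I–J → e = 5.
Clustering(E) = 5/15 = 1/3.

1/3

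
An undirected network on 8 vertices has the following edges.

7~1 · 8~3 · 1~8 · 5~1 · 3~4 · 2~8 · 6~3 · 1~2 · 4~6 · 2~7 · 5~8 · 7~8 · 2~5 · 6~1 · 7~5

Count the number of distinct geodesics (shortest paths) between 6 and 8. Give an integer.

2

The shortest distance is 2. The length-2 paths are: 6–3–8; 6–1–8.
That gives 2 distinct shortest paths.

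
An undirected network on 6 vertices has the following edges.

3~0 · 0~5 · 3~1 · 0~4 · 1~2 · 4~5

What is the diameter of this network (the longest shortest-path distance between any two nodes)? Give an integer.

4

Eccentricity of each node (its greatest distance to any other): 0:3, 1:3, 2:4, 3:2, 4:4, 5:4.
The maximum eccentricity is 4, realized for instance by the pair 4–2 via 4 – 0 – 3 – 1 – 2. So the diameter is 4.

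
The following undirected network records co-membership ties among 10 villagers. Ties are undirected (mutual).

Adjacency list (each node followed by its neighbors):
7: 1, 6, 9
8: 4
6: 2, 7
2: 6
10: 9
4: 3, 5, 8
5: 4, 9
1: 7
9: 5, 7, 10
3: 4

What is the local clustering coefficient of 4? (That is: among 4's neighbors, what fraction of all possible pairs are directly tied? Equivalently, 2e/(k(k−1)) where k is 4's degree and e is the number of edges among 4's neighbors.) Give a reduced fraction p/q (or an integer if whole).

0

4's neighbors: 3, 5, and 8 (k = 3).
Possible neighbor pairs: C(3,2) = 3. Edges among them: none → e = 0.
Clustering(4) = 0/3 = 0.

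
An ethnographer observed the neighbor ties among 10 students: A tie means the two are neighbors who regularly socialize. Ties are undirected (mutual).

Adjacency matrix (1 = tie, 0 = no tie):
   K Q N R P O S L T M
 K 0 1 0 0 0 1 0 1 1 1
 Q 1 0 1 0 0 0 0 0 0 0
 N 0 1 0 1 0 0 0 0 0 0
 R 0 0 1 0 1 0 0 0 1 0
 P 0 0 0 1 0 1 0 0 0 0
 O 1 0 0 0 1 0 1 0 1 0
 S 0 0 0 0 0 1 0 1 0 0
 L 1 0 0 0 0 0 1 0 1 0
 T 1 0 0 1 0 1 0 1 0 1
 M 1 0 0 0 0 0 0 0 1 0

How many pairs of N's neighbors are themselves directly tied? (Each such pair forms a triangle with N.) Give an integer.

N's neighbors are Q and R, but none of them are tied to each other, so no triangle contains N.

0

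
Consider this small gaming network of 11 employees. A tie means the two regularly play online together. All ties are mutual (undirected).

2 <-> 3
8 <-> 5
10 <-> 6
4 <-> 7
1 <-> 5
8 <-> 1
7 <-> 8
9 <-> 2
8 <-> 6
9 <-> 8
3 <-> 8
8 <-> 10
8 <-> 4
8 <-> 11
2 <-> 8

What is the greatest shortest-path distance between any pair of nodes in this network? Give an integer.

Eccentricity of each node (its greatest distance to any other): 1:2, 2:2, 3:2, 4:2, 5:2, 6:2, 7:2, 8:1, 9:2, 10:2, 11:2.
The maximum eccentricity is 2, realized for instance by the pair 9–7 via 9 – 8 – 7. So the diameter is 2.

2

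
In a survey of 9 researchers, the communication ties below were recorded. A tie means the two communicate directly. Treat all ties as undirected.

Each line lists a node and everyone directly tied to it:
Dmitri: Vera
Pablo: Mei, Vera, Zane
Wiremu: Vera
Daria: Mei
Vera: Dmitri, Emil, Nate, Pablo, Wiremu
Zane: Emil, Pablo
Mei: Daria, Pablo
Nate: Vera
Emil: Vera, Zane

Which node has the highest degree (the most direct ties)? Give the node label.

Vera

Degrees — Daria:1, Dmitri:1, Emil:2, Mei:2, Nate:1, Pablo:3, Vera:5, Wiremu:1, Zane:2.
The maximum is 5, attained only by Vera.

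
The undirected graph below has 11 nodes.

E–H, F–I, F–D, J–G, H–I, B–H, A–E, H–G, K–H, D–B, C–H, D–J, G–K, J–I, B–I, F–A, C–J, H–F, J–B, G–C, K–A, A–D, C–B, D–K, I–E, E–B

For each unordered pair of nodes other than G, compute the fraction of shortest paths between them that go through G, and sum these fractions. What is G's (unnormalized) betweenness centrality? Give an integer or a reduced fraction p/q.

39/28

Pairs whose geodesics pass through G — H–J: 1/4; J–K: 1/2; C–A: 1/7; C–K: 1/2.
All other pairs contribute 0.
Summing the contributions gives betweenness(G) = 39/28.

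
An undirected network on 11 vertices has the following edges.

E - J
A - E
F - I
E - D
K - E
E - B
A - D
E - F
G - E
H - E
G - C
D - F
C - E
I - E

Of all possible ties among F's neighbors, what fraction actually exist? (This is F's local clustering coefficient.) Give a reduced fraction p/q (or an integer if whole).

2/3

F's neighbors: D, E, and I (k = 3).
Possible neighbor pairs: C(3,2) = 3. Edges among them: D–E, E–I → e = 2.
Clustering(F) = 2/3.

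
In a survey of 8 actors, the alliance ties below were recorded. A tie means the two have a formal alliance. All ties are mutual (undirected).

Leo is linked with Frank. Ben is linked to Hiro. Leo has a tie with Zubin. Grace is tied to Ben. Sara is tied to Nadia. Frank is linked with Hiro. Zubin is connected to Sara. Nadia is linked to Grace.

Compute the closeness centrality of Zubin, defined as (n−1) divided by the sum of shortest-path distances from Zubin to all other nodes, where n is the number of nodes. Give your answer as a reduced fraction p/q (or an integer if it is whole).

7/16

Distances from Zubin: Ben:4, Frank:2, Grace:3, Hiro:3, Leo:1, Nadia:2, Sara:1. Sum = 16.
n = 8, so closeness = 7/16.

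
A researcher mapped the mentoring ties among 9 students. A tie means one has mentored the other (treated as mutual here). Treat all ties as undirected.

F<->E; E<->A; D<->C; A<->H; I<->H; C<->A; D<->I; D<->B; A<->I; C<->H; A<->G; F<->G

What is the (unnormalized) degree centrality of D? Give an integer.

D is directly tied to B, C, and I. That is 3 neighbors, so the degree of D is 3.

3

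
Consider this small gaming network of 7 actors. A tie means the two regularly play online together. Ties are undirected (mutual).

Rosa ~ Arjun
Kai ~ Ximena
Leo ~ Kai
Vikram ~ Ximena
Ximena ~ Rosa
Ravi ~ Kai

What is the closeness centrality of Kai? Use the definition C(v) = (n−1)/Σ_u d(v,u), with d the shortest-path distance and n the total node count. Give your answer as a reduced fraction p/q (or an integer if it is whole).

Distances from Kai: Arjun:3, Leo:1, Ravi:1, Rosa:2, Vikram:2, Ximena:1. Sum = 10.
n = 7, so closeness = 6/10 = 3/5.

3/5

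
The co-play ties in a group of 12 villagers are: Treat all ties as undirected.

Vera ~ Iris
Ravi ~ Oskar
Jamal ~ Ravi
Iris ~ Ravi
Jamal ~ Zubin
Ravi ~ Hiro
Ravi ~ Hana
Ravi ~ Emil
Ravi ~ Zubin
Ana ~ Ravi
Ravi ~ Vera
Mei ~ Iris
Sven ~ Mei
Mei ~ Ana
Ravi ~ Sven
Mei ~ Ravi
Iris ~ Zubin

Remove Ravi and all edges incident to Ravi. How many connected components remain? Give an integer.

5

Without Ravi, the remaining ties split the others into: {Hana}; {Ana, Iris, Jamal, Mei, Sven, Vera, Zubin}; {Oskar}; {Hiro}; {Emil}.
That's 5 separate components.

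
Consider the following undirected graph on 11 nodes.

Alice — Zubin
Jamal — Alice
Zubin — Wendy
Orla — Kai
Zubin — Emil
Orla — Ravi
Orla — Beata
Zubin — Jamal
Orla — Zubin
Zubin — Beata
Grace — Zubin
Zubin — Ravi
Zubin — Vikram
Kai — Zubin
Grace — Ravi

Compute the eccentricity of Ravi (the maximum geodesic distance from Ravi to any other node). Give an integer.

Distances from Ravi: Alice:2, Beata:2, Emil:2, Grace:1, Jamal:2, Kai:2, Orla:1, Vikram:2, Wendy:2, Zubin:1.
The largest is 2 (to Vikram, Beata, Wendy, Kai, Alice, Jamal, and Emil), so the eccentricity of Ravi is 2.

2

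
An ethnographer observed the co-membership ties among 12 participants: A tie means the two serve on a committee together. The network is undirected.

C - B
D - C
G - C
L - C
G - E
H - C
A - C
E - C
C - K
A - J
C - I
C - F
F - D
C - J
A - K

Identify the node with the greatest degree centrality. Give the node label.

C

Degrees — A:3, B:1, C:11, D:2, E:2, F:2, G:2, H:1, I:1, J:2, K:2, L:1.
The maximum is 11, attained only by C.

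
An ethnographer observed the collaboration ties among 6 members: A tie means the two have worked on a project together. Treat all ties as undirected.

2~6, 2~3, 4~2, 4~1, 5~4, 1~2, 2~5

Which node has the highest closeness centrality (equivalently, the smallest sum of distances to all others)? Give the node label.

Farness (sum of distances to all others) for each node — 1:8, 2:5, 3:9, 4:7, 5:8, 6:9.
The smallest farness is 5, for 2, so 2 has the highest closeness.

2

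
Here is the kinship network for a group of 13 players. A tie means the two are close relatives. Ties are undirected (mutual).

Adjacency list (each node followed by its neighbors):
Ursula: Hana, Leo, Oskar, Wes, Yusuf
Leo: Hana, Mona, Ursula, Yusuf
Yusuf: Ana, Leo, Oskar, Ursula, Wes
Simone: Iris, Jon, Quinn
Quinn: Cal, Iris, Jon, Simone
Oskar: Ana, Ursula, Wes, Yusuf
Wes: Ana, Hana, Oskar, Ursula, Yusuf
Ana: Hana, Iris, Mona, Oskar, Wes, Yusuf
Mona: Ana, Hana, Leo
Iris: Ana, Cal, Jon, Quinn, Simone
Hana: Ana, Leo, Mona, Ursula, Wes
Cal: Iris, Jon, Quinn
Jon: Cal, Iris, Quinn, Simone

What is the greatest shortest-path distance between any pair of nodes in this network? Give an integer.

Eccentricity of each node (its greatest distance to any other): Ana:2, Cal:4, Hana:3, Iris:3, Jon:4, Leo:4, Mona:3, Oskar:3, Quinn:4, Simone:4, Ursula:4, Wes:3, Yusuf:3.
The maximum eccentricity is 4, realized for instance by the pair Quinn–Ursula via Quinn – Iris – Ana – Hana – Ursula. So the diameter is 4.

4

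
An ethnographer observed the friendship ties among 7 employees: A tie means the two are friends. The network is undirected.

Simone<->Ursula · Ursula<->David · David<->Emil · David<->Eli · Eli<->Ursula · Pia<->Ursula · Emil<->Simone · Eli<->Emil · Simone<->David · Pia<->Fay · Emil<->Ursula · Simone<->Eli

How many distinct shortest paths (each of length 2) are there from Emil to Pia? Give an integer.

1

The shortest distance is 2, and the only length-2 path is Emil–Ursula–Pia. So there is exactly 1 shortest path.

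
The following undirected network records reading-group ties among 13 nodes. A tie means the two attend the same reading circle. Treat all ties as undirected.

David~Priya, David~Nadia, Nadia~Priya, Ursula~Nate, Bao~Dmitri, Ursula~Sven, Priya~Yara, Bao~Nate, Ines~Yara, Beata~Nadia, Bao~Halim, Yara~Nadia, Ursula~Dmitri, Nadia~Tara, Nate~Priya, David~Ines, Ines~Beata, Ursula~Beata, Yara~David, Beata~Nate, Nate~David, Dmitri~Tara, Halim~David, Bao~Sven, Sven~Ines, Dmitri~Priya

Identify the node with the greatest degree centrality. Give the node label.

David

Degrees — Bao:4, Beata:4, David:6, Dmitri:4, Halim:2, Ines:4, Nadia:5, Nate:5, Priya:5, Sven:3, Tara:2, Ursula:4, Yara:4.
The maximum is 6, attained only by David.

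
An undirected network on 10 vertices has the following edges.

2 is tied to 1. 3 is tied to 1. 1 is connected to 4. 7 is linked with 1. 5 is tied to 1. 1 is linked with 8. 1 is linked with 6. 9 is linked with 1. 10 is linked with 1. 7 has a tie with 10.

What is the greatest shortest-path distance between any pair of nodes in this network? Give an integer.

Eccentricity of each node (its greatest distance to any other): 1:1, 2:2, 3:2, 4:2, 5:2, 6:2, 7:2, 8:2, 9:2, 10:2.
The maximum eccentricity is 2, realized for instance by the pair 5–9 via 5 – 1 – 9. So the diameter is 2.

2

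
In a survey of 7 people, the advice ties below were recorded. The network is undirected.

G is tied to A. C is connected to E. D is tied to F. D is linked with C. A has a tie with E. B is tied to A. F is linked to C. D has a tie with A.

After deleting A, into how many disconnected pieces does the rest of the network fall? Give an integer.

3

Without A, the remaining ties split the others into: {C, D, E, F}; {B}; {G}.
That's 3 separate components.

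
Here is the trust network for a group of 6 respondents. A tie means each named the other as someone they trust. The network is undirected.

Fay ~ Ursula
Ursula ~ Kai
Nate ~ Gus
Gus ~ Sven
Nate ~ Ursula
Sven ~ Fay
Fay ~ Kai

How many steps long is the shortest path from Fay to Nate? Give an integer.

2

One shortest route is Fay – Ursula – Nate, which uses 2 edges, and Fay and Nate are not directly tied, so nothing shorter exists. So d(Fay,Nate) = 2.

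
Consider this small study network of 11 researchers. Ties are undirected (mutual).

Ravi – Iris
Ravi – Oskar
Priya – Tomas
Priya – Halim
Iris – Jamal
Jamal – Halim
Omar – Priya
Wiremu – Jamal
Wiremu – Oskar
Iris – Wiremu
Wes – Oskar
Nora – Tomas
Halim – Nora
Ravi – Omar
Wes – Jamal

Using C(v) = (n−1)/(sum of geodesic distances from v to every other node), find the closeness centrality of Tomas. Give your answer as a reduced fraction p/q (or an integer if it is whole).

5/14

Distances from Tomas: Halim:2, Iris:4, Jamal:3, Nora:1, Omar:2, Oskar:4, Priya:1, Ravi:3, Wes:4, Wiremu:4. Sum = 28.
n = 11, so closeness = 10/28 = 5/14.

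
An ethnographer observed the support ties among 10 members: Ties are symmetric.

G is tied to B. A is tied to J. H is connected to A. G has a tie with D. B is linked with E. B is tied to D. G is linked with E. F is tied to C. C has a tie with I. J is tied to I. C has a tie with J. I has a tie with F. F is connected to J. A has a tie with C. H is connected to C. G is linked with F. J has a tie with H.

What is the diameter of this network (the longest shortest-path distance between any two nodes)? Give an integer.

4

Eccentricity of each node (its greatest distance to any other): A:4, B:4, C:3, D:4, E:4, F:2, G:3, H:4, I:3, J:3.
The maximum eccentricity is 4, realized for instance by the pair H–E via H – J – F – G – E. So the diameter is 4.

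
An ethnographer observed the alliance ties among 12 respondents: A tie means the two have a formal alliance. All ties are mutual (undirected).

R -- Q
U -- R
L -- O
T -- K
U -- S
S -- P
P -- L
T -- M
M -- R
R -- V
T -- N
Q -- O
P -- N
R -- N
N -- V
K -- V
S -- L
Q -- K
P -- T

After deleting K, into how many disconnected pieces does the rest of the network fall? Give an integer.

K's neighbors (Q, T, and V) remain reachable from one another through other ties, so the rest of the network stays in one piece.

1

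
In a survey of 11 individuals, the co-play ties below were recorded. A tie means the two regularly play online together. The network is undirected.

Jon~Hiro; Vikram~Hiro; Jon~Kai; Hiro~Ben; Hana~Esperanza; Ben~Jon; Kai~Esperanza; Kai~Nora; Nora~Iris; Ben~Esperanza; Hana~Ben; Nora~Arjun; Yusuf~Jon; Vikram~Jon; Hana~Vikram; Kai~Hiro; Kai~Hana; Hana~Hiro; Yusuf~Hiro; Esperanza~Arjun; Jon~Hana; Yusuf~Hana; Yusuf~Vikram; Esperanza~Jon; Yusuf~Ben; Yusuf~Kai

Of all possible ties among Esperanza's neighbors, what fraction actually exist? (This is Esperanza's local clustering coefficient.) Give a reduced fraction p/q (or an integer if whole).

1/2

Esperanza's neighbors: Arjun, Ben, Hana, Jon, and Kai (k = 5).
Possible neighbor pairs: C(5,2) = 10. Edges among them: Ben–Hana, Ben–Jon, Hana–Jon, Hana–Kai, Jon–Kai → e = 5.
Clustering(Esperanza) = 5/10 = 1/2.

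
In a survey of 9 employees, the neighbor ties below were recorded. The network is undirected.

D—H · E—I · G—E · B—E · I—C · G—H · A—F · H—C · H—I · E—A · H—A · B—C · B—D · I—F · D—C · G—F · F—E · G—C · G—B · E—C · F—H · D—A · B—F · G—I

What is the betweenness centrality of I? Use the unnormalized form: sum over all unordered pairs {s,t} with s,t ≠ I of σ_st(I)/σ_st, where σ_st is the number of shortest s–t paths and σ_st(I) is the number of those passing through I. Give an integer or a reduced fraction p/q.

Pairs whose geodesics pass through I — F–C: 1/5; E–H: 1/5.
All other pairs contribute 0.
Summing the contributions gives betweenness(I) = 2/5.

2/5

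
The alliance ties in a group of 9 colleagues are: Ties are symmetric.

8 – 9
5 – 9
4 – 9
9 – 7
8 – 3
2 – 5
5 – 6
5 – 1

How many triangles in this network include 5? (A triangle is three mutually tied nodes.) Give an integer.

0

5's neighbors are 1, 2, 6, and 9, but none of them are tied to each other, so no triangle contains 5.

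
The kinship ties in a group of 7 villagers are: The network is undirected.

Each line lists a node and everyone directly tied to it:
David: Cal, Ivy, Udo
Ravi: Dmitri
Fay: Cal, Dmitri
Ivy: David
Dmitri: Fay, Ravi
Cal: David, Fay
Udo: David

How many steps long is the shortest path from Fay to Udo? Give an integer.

3

One shortest route is Fay – Cal – David – Udo, which uses 3 edges, and at distance 2 from Fay we only reach {David, Ravi}, which does not include Udo. So d(Fay,Udo) = 3.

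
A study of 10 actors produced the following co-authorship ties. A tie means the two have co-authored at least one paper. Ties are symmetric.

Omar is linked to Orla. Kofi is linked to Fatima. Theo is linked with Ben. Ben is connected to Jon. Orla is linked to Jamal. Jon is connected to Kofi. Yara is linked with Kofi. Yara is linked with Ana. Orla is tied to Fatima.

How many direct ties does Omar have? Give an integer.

1

Omar is directly tied to Orla. That is 1 neighbor, so the degree of Omar is 1.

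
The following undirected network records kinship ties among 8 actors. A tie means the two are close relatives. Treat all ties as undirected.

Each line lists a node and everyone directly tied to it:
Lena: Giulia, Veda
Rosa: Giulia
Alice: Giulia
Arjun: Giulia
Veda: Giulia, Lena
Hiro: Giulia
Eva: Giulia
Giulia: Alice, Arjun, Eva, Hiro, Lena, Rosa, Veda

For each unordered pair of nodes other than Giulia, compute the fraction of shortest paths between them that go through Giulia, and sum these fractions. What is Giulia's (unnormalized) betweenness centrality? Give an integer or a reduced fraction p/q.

20

Pairs whose geodesics pass through Giulia — Alice–Veda: 1; Alice–Eva: 1; Alice–Rosa: 1; Alice–Lena: 1; Alice–Arjun: 1; Alice–Hiro: 1; Veda–Eva: 1; Veda–Rosa: 1; Veda–Arjun: 1; Veda–Hiro: 1; Eva–Rosa: 1; Eva–Lena: 1; Eva–Arjun: 1; Eva–Hiro: 1 … (+6 more pairs).
All other pairs contribute 0.
Summing the contributions gives betweenness(Giulia) = 20.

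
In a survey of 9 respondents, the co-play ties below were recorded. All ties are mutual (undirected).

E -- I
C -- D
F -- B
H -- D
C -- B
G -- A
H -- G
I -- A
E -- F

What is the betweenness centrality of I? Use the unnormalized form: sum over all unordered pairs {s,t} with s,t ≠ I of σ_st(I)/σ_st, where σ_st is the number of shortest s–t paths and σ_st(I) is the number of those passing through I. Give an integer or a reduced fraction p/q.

Pairs whose geodesics pass through I — B–A: 1; F–A: 1; F–G: 1; E–A: 1; E–G: 1; E–H: 1.
All other pairs contribute 0.
Summing the contributions gives betweenness(I) = 6.

6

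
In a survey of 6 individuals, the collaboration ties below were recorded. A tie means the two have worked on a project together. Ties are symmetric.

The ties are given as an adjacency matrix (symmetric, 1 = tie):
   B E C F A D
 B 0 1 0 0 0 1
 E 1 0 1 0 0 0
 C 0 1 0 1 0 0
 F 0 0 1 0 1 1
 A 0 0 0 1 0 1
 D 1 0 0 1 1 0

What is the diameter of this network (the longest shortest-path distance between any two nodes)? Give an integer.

3

Eccentricity of each node (its greatest distance to any other): A:3, B:2, C:2, D:2, E:3, F:2.
The maximum eccentricity is 3, realized for instance by the pair E–A via E – C – F – A. So the diameter is 3.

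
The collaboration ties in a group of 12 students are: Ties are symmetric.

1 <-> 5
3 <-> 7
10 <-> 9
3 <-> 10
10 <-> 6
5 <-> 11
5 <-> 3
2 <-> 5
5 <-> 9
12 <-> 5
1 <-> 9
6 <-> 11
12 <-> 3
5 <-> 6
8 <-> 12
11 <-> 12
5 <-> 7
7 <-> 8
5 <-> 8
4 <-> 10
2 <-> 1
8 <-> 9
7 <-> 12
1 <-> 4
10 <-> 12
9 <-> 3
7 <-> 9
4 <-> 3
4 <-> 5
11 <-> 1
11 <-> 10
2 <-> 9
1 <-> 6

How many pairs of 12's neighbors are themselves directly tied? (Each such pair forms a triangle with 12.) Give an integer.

12's neighbors: 3, 5, 7, 8, 10, and 11.
Neighbor pairs that are themselves tied: 12–3–5; 12–3–7; 12–3–10; 12–5–7; 12–5–8; 12–5–11; 12–7–8; 12–10–11. Each forms one triangle with 12, for 8 in total.

8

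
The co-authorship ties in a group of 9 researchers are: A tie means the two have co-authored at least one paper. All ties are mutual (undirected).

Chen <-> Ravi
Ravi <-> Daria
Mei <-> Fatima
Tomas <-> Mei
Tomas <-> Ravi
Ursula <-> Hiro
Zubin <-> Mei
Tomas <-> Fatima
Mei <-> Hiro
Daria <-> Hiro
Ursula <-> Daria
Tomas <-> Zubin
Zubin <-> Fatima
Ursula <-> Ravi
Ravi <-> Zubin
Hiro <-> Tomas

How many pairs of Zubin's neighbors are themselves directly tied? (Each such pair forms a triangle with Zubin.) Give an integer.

4

Zubin's neighbors: Fatima, Mei, Ravi, and Tomas.
Neighbor pairs that are themselves tied: Zubin–Fatima–Mei; Zubin–Fatima–Tomas; Zubin–Mei–Tomas; Zubin–Ravi–Tomas. Each forms one triangle with Zubin, for 4 in total.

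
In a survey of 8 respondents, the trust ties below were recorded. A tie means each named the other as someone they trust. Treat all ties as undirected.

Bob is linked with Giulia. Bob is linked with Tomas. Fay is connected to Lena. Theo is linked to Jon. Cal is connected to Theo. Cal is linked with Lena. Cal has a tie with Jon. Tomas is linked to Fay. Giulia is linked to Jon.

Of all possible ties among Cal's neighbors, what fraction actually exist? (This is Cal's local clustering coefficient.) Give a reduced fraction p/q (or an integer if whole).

Cal's neighbors: Jon, Lena, and Theo (k = 3).
Possible neighbor pairs: C(3,2) = 3. Edges among them: Jon–Theo → e = 1.
Clustering(Cal) = 1/3.

1/3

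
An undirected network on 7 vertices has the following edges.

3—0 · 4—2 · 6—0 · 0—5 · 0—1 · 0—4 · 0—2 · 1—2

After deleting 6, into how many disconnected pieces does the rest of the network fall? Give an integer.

6's neighbors (0) remain reachable from one another through other ties, so the rest of the network stays in one piece.

1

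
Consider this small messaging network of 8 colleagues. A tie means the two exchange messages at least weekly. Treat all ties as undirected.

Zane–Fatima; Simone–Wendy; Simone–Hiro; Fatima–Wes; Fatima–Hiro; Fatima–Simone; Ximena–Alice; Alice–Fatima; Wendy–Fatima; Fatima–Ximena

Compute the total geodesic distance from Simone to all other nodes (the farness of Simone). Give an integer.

11

Distances from Simone: Alice:2, Fatima:1, Hiro:1, Wendy:1, Wes:2, Ximena:2, Zane:2.
Sum = 2 + 1 + 1 + 1 + 2 + 2 + 2 = 11.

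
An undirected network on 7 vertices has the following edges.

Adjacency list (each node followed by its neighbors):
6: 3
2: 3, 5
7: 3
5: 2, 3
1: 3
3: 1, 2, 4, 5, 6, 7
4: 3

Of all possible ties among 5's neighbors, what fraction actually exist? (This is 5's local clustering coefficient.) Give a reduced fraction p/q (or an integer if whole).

5's neighbors: 2 and 3 (k = 2).
Possible neighbor pairs: C(2,2) = 1. Edges among them: 2–3 → e = 1.
Clustering(5) = 1/1.

1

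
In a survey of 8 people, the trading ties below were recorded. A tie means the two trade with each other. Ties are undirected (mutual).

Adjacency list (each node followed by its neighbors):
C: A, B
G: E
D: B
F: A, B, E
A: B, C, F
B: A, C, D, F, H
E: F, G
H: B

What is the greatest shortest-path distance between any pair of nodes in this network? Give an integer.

4

Eccentricity of each node (its greatest distance to any other): A:3, B:3, C:4, D:4, E:3, F:2, G:4, H:4.
The maximum eccentricity is 4, realized for instance by the pair C–G via C – B – F – E – G. So the diameter is 4.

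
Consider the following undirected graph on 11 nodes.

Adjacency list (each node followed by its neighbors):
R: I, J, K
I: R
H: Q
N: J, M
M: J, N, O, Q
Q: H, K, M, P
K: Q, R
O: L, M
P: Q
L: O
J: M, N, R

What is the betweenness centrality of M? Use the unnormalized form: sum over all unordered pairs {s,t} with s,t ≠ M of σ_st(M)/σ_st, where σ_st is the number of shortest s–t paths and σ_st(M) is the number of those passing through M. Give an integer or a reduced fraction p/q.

Pairs whose geodesics pass through M — H–N: 1; H–L: 1; H–J: 1; H–O: 1; K–N: 1/2; K–L: 1; K–O: 1; R–L: 1; R–O: 1; N–P: 1; N–L: 1; N–Q: 1; N–O: 1; P–L: 1 … (+9 more pairs).
All other pairs contribute 0.
Summing the contributions gives betweenness(M) = 45/2.

45/2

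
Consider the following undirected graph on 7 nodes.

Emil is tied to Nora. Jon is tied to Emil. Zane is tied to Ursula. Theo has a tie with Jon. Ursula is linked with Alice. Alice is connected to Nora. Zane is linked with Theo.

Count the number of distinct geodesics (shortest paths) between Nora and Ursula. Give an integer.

1

The shortest distance is 2, and the only length-2 path is Nora–Alice–Ursula. So there is exactly 1 shortest path.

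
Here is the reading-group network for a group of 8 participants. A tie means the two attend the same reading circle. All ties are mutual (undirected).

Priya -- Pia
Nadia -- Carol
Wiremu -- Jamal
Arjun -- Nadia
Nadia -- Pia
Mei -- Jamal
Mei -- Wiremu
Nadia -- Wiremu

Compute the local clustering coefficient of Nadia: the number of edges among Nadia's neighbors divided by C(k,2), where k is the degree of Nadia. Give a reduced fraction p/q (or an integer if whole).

Nadia's neighbors: Arjun, Carol, Pia, and Wiremu (k = 4).
Possible neighbor pairs: C(4,2) = 6. Edges among them: none → e = 0.
Clustering(Nadia) = 0/6 = 0.

0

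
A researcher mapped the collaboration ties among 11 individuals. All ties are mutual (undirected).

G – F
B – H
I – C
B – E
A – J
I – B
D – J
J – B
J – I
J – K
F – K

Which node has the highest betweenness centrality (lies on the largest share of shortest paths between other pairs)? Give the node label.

Unnormalized betweenness of each node: A:0, B:17, C:0, D:0, E:0, F:9, G:0, H:0, I:9, J:32, K:16.
J has the largest value, 32, making it the main broker — the node through which the most shortest paths run.

J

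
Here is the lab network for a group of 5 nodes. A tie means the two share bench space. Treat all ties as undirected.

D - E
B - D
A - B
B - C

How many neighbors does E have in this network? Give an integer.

1

E is directly tied to D. That is 1 neighbor, so the degree of E is 1.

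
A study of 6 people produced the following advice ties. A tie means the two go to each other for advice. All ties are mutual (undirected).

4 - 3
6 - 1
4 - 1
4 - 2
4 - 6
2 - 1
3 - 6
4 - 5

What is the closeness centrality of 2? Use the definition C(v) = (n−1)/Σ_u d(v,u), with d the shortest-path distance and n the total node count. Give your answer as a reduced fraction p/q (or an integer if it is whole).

5/8

Distances from 2: 1:1, 3:2, 4:1, 5:2, 6:2. Sum = 8.
n = 6, so closeness = 5/8.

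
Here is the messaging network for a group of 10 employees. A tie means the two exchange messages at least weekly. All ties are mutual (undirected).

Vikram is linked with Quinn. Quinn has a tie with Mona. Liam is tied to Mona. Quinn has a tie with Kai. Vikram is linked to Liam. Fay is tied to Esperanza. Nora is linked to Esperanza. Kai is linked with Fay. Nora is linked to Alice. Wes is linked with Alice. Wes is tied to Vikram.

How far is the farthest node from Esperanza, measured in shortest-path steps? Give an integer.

Distances from Esperanza: Alice:2, Fay:1, Kai:2, Liam:5, Mona:4, Nora:1, Quinn:3, Vikram:4, Wes:3.
The largest is 5 (to Liam), so the eccentricity of Esperanza is 5.

5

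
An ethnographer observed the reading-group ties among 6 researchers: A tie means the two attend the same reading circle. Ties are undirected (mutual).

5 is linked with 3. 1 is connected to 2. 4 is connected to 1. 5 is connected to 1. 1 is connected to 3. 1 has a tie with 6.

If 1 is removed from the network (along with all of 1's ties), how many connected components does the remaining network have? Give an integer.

Without 1, the remaining ties split the others into: {3, 5}; {4}; {6}; {2}.
That's 4 separate components.

4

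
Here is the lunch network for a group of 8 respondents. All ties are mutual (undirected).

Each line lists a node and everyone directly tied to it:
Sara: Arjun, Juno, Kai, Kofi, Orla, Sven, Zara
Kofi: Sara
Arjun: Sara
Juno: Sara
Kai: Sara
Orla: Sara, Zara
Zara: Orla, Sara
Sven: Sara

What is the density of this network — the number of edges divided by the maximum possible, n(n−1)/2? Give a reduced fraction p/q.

2/7

There are 8 edges and 8 nodes, so the maximum possible is C(8,2) = 28.
Density = 8/28 = 2/7.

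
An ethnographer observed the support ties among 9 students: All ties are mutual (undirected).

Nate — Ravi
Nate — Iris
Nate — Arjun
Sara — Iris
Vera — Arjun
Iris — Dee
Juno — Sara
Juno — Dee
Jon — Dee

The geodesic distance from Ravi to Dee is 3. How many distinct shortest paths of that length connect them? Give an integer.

The shortest distance is 3, and the only length-3 path is Ravi–Nate–Iris–Dee. So there is exactly 1 shortest path.

1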